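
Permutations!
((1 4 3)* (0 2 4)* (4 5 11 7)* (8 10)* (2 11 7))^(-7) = (0 11 2 5 7 4 3 1)(8 10) = [11, 0, 5, 1, 3, 7, 6, 4, 10, 9, 8, 2]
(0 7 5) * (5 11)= [7, 1, 2, 3, 4, 0, 6, 11, 8, 9, 10, 5]= (0 7 11 5)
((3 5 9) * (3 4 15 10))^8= [0, 1, 2, 9, 10, 4, 6, 7, 8, 15, 5, 11, 12, 13, 14, 3]= (3 9 15)(4 10 5)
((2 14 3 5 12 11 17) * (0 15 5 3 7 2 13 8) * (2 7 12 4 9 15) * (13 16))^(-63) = (17)(4 9 15 5) = [0, 1, 2, 3, 9, 4, 6, 7, 8, 15, 10, 11, 12, 13, 14, 5, 16, 17]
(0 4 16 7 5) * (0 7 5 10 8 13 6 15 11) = (0 4 16 5 7 10 8 13 6 15 11) = [4, 1, 2, 3, 16, 7, 15, 10, 13, 9, 8, 0, 12, 6, 14, 11, 5]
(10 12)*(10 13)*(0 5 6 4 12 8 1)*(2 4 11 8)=(0 5 6 11 8 1)(2 4 12 13 10)=[5, 0, 4, 3, 12, 6, 11, 7, 1, 9, 2, 8, 13, 10]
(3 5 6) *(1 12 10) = (1 12 10)(3 5 6) = [0, 12, 2, 5, 4, 6, 3, 7, 8, 9, 1, 11, 10]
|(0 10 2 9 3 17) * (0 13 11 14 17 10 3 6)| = 12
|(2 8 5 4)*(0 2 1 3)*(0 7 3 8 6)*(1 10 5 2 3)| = 21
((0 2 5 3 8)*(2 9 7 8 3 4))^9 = (0 9 7 8) = [9, 1, 2, 3, 4, 5, 6, 8, 0, 7]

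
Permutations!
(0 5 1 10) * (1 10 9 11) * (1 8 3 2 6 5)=(0 1 9 11 8 3 2 6 5 10)=[1, 9, 6, 2, 4, 10, 5, 7, 3, 11, 0, 8]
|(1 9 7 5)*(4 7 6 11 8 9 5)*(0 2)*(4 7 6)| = 10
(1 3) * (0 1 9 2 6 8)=(0 1 3 9 2 6 8)=[1, 3, 6, 9, 4, 5, 8, 7, 0, 2]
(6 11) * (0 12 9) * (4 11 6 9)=(0 12 4 11 9)=[12, 1, 2, 3, 11, 5, 6, 7, 8, 0, 10, 9, 4]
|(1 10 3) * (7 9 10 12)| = 6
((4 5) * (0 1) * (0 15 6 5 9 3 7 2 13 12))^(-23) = (0 1 15 6 5 4 9 3 7 2 13 12) = [1, 15, 13, 7, 9, 4, 5, 2, 8, 3, 10, 11, 0, 12, 14, 6]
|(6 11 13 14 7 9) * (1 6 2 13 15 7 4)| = |(1 6 11 15 7 9 2 13 14 4)| = 10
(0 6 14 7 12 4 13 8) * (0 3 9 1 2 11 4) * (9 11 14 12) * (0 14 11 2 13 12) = (0 6)(1 13 8 3 2 11 4 12 14 7 9) = [6, 13, 11, 2, 12, 5, 0, 9, 3, 1, 10, 4, 14, 8, 7]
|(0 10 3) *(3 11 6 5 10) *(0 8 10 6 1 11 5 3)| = 10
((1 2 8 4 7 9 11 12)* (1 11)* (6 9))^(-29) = (1 9 6 7 4 8 2)(11 12) = [0, 9, 1, 3, 8, 5, 7, 4, 2, 6, 10, 12, 11]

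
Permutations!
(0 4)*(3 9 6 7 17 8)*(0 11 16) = (0 4 11 16)(3 9 6 7 17 8) = [4, 1, 2, 9, 11, 5, 7, 17, 3, 6, 10, 16, 12, 13, 14, 15, 0, 8]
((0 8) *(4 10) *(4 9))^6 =(10) =[0, 1, 2, 3, 4, 5, 6, 7, 8, 9, 10]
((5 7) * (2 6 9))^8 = (2 9 6) = [0, 1, 9, 3, 4, 5, 2, 7, 8, 6]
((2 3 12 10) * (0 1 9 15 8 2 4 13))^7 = (0 12 15 13 3 9 4 2 1 10 8) = [12, 10, 1, 9, 2, 5, 6, 7, 0, 4, 8, 11, 15, 3, 14, 13]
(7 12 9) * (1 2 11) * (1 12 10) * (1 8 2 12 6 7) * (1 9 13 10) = (1 12 13 10 8 2 11 6 7) = [0, 12, 11, 3, 4, 5, 7, 1, 2, 9, 8, 6, 13, 10]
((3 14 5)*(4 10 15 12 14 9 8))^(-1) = (3 5 14 12 15 10 4 8 9) = [0, 1, 2, 5, 8, 14, 6, 7, 9, 3, 4, 11, 15, 13, 12, 10]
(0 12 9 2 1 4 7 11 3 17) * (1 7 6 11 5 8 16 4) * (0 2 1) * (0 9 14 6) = (0 12 14 6 11 3 17 2 7 5 8 16 4)(1 9) = [12, 9, 7, 17, 0, 8, 11, 5, 16, 1, 10, 3, 14, 13, 6, 15, 4, 2]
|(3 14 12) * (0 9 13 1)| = |(0 9 13 1)(3 14 12)| = 12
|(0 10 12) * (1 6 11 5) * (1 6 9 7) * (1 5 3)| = |(0 10 12)(1 9 7 5 6 11 3)| = 21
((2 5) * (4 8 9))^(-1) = [0, 1, 5, 3, 9, 2, 6, 7, 4, 8] = (2 5)(4 9 8)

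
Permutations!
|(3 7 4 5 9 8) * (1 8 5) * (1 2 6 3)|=10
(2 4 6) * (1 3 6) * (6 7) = [0, 3, 4, 7, 1, 5, 2, 6] = (1 3 7 6 2 4)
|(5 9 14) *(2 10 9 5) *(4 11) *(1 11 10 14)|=10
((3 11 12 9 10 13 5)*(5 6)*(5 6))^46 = [0, 1, 2, 10, 4, 9, 6, 7, 8, 3, 11, 13, 5, 12] = (3 10 11 13 12 5 9)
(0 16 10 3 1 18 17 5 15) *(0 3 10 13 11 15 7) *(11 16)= (0 11 15 3 1 18 17 5 7)(13 16)= [11, 18, 2, 1, 4, 7, 6, 0, 8, 9, 10, 15, 12, 16, 14, 3, 13, 5, 17]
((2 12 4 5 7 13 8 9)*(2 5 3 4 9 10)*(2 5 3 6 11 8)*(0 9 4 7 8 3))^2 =(2 4 11 7)(3 13 12 6)(5 10 8) =[0, 1, 4, 13, 11, 10, 3, 2, 5, 9, 8, 7, 6, 12]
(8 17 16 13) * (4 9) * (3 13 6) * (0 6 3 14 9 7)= (0 6 14 9 4 7)(3 13 8 17 16)= [6, 1, 2, 13, 7, 5, 14, 0, 17, 4, 10, 11, 12, 8, 9, 15, 3, 16]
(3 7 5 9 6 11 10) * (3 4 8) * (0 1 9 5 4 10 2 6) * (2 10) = (0 1 9)(2 6 11 10)(3 7 4 8) = [1, 9, 6, 7, 8, 5, 11, 4, 3, 0, 2, 10]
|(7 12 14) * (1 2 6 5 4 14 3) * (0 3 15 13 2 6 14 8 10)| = 24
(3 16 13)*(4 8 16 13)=(3 13)(4 8 16)=[0, 1, 2, 13, 8, 5, 6, 7, 16, 9, 10, 11, 12, 3, 14, 15, 4]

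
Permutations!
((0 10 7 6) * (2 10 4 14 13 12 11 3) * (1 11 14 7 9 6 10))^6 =(14)(1 3)(2 11) =[0, 3, 11, 1, 4, 5, 6, 7, 8, 9, 10, 2, 12, 13, 14]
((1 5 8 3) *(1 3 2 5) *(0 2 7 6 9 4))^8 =(9) =[0, 1, 2, 3, 4, 5, 6, 7, 8, 9]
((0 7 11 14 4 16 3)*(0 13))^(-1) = (0 13 3 16 4 14 11 7) = [13, 1, 2, 16, 14, 5, 6, 0, 8, 9, 10, 7, 12, 3, 11, 15, 4]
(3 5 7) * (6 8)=(3 5 7)(6 8)=[0, 1, 2, 5, 4, 7, 8, 3, 6]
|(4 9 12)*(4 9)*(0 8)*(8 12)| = |(0 12 9 8)| = 4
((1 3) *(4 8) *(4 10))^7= [0, 3, 2, 1, 8, 5, 6, 7, 10, 9, 4]= (1 3)(4 8 10)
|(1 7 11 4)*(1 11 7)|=|(4 11)|=2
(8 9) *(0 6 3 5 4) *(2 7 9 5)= (0 6 3 2 7 9 8 5 4)= [6, 1, 7, 2, 0, 4, 3, 9, 5, 8]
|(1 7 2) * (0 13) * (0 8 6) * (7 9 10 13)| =9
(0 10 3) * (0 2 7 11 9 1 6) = [10, 6, 7, 2, 4, 5, 0, 11, 8, 1, 3, 9] = (0 10 3 2 7 11 9 1 6)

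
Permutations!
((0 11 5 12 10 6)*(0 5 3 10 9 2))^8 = (0 2 9 12 5 6 10 3 11) = [2, 1, 9, 11, 4, 6, 10, 7, 8, 12, 3, 0, 5]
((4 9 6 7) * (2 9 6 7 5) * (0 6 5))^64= [0, 1, 5, 3, 7, 4, 6, 9, 8, 2]= (2 5 4 7 9)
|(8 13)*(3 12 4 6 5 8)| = 7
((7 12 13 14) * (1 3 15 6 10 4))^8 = [0, 15, 2, 6, 3, 5, 4, 7, 8, 9, 1, 11, 12, 13, 14, 10] = (1 15 10)(3 6 4)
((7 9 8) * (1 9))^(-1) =[0, 7, 2, 3, 4, 5, 6, 8, 9, 1] =(1 7 8 9)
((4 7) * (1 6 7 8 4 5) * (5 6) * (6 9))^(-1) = (1 5)(4 8)(6 9 7) = [0, 5, 2, 3, 8, 1, 9, 6, 4, 7]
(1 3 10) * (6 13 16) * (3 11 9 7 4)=(1 11 9 7 4 3 10)(6 13 16)=[0, 11, 2, 10, 3, 5, 13, 4, 8, 7, 1, 9, 12, 16, 14, 15, 6]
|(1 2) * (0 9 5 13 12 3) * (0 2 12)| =|(0 9 5 13)(1 12 3 2)| =4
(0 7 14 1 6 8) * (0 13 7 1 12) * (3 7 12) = (0 1 6 8 13 12)(3 7 14) = [1, 6, 2, 7, 4, 5, 8, 14, 13, 9, 10, 11, 0, 12, 3]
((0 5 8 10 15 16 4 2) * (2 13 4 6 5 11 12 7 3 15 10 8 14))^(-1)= (0 2 14 5 6 16 15 3 7 12 11)(4 13)= [2, 1, 14, 7, 13, 6, 16, 12, 8, 9, 10, 0, 11, 4, 5, 3, 15]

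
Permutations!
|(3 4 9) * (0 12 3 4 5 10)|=10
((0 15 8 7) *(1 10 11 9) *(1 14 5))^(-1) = [7, 5, 2, 3, 4, 14, 6, 8, 15, 11, 1, 10, 12, 13, 9, 0] = (0 7 8 15)(1 5 14 9 11 10)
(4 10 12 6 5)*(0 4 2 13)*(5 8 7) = (0 4 10 12 6 8 7 5 2 13) = [4, 1, 13, 3, 10, 2, 8, 5, 7, 9, 12, 11, 6, 0]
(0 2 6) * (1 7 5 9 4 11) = (0 2 6)(1 7 5 9 4 11) = [2, 7, 6, 3, 11, 9, 0, 5, 8, 4, 10, 1]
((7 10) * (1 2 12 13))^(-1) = (1 13 12 2)(7 10) = [0, 13, 1, 3, 4, 5, 6, 10, 8, 9, 7, 11, 2, 12]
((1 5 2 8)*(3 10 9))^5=(1 5 2 8)(3 9 10)=[0, 5, 8, 9, 4, 2, 6, 7, 1, 10, 3]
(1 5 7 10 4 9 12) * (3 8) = (1 5 7 10 4 9 12)(3 8) = [0, 5, 2, 8, 9, 7, 6, 10, 3, 12, 4, 11, 1]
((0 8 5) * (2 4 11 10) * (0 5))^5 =(0 8)(2 4 11 10) =[8, 1, 4, 3, 11, 5, 6, 7, 0, 9, 2, 10]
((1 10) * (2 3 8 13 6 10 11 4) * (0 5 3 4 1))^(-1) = [10, 11, 4, 5, 2, 0, 13, 7, 3, 9, 6, 1, 12, 8] = (0 10 6 13 8 3 5)(1 11)(2 4)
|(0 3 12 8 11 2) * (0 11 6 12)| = 6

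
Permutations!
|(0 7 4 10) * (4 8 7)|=6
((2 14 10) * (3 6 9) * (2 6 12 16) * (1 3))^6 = [0, 10, 3, 6, 4, 5, 2, 7, 8, 14, 16, 11, 9, 13, 12, 15, 1] = (1 10 16)(2 3 6)(9 14 12)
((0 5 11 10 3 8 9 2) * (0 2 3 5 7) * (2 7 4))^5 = (0 4 2 7)(3 9 8)(5 10 11) = [4, 1, 7, 9, 2, 10, 6, 0, 3, 8, 11, 5]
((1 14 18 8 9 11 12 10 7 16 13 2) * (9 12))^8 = (1 13 7 12 18)(2 16 10 8 14) = [0, 13, 16, 3, 4, 5, 6, 12, 14, 9, 8, 11, 18, 7, 2, 15, 10, 17, 1]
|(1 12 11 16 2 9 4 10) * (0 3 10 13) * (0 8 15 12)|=36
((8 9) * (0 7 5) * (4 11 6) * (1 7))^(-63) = (11)(0 1 7 5)(8 9) = [1, 7, 2, 3, 4, 0, 6, 5, 9, 8, 10, 11]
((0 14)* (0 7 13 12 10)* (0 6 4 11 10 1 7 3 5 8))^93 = (0 5 14 8 3)(1 7 13 12)(4 11 10 6) = [5, 7, 2, 0, 11, 14, 4, 13, 3, 9, 6, 10, 1, 12, 8]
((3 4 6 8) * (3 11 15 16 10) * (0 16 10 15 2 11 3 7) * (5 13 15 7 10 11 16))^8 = (16) = [0, 1, 2, 3, 4, 5, 6, 7, 8, 9, 10, 11, 12, 13, 14, 15, 16]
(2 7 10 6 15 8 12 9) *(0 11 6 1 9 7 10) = [11, 9, 10, 3, 4, 5, 15, 0, 12, 2, 1, 6, 7, 13, 14, 8] = (0 11 6 15 8 12 7)(1 9 2 10)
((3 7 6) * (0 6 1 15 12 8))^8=(15)=[0, 1, 2, 3, 4, 5, 6, 7, 8, 9, 10, 11, 12, 13, 14, 15]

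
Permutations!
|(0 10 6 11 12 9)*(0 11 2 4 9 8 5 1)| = |(0 10 6 2 4 9 11 12 8 5 1)| = 11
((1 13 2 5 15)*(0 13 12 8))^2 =(0 2 15 12)(1 8 13 5) =[2, 8, 15, 3, 4, 1, 6, 7, 13, 9, 10, 11, 0, 5, 14, 12]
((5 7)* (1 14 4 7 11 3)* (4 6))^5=(1 5 6 3 7 14 11 4)=[0, 5, 2, 7, 1, 6, 3, 14, 8, 9, 10, 4, 12, 13, 11]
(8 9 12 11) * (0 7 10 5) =(0 7 10 5)(8 9 12 11) =[7, 1, 2, 3, 4, 0, 6, 10, 9, 12, 5, 8, 11]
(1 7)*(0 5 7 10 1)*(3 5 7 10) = (0 7)(1 3 5 10) = [7, 3, 2, 5, 4, 10, 6, 0, 8, 9, 1]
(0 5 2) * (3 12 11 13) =(0 5 2)(3 12 11 13) =[5, 1, 0, 12, 4, 2, 6, 7, 8, 9, 10, 13, 11, 3]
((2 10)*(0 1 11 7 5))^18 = (0 7 1 5 11) = [7, 5, 2, 3, 4, 11, 6, 1, 8, 9, 10, 0]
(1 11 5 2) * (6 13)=(1 11 5 2)(6 13)=[0, 11, 1, 3, 4, 2, 13, 7, 8, 9, 10, 5, 12, 6]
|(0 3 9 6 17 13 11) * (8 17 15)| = |(0 3 9 6 15 8 17 13 11)| = 9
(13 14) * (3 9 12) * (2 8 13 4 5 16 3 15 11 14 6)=(2 8 13 6)(3 9 12 15 11 14 4 5 16)=[0, 1, 8, 9, 5, 16, 2, 7, 13, 12, 10, 14, 15, 6, 4, 11, 3]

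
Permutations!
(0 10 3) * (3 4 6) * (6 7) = (0 10 4 7 6 3) = [10, 1, 2, 0, 7, 5, 3, 6, 8, 9, 4]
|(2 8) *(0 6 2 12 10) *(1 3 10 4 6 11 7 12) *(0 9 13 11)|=|(1 3 10 9 13 11 7 12 4 6 2 8)|=12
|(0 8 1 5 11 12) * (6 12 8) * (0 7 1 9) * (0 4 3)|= 11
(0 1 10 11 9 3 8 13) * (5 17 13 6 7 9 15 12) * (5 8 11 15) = (0 1 10 15 12 8 6 7 9 3 11 5 17 13) = [1, 10, 2, 11, 4, 17, 7, 9, 6, 3, 15, 5, 8, 0, 14, 12, 16, 13]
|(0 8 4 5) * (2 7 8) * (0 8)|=3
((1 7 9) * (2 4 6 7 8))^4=(1 6 8 7 2 9 4)=[0, 6, 9, 3, 1, 5, 8, 2, 7, 4]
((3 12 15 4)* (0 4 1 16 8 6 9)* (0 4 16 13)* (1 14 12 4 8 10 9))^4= [8, 10, 2, 3, 4, 5, 16, 7, 0, 13, 1, 11, 15, 9, 12, 14, 6]= (0 8)(1 10)(6 16)(9 13)(12 15 14)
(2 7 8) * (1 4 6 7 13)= (1 4 6 7 8 2 13)= [0, 4, 13, 3, 6, 5, 7, 8, 2, 9, 10, 11, 12, 1]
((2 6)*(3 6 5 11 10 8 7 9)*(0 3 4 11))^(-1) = (0 5 2 6 3)(4 9 7 8 10 11) = [5, 1, 6, 0, 9, 2, 3, 8, 10, 7, 11, 4]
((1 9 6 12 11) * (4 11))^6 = (12) = [0, 1, 2, 3, 4, 5, 6, 7, 8, 9, 10, 11, 12]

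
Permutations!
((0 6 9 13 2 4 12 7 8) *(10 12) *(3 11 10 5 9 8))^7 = [6, 1, 5, 10, 9, 13, 8, 11, 0, 2, 7, 12, 3, 4] = (0 6 8)(2 5 13 4 9)(3 10 7 11 12)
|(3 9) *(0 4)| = |(0 4)(3 9)| = 2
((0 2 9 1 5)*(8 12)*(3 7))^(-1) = (0 5 1 9 2)(3 7)(8 12) = [5, 9, 0, 7, 4, 1, 6, 3, 12, 2, 10, 11, 8]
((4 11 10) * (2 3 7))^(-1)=(2 7 3)(4 10 11)=[0, 1, 7, 2, 10, 5, 6, 3, 8, 9, 11, 4]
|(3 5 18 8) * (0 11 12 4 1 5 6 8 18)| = |(18)(0 11 12 4 1 5)(3 6 8)| = 6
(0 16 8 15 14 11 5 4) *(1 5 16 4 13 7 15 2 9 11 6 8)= (0 4)(1 5 13 7 15 14 6 8 2 9 11 16)= [4, 5, 9, 3, 0, 13, 8, 15, 2, 11, 10, 16, 12, 7, 6, 14, 1]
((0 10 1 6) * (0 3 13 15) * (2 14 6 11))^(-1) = (0 15 13 3 6 14 2 11 1 10) = [15, 10, 11, 6, 4, 5, 14, 7, 8, 9, 0, 1, 12, 3, 2, 13]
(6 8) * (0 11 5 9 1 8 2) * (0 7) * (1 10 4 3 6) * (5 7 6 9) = (0 11 7)(1 8)(2 6)(3 9 10 4) = [11, 8, 6, 9, 3, 5, 2, 0, 1, 10, 4, 7]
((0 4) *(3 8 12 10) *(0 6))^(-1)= [6, 1, 2, 10, 0, 5, 4, 7, 3, 9, 12, 11, 8]= (0 6 4)(3 10 12 8)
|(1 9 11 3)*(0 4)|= 4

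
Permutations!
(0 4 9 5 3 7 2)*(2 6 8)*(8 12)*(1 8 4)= [1, 8, 0, 7, 9, 3, 12, 6, 2, 5, 10, 11, 4]= (0 1 8 2)(3 7 6 12 4 9 5)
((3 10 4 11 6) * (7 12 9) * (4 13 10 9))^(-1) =(3 6 11 4 12 7 9)(10 13) =[0, 1, 2, 6, 12, 5, 11, 9, 8, 3, 13, 4, 7, 10]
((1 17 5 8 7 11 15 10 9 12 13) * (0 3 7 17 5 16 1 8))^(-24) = (0 15 13 1 7 9 17)(3 10 8 5 11 12 16) = [15, 7, 2, 10, 4, 11, 6, 9, 5, 17, 8, 12, 16, 1, 14, 13, 3, 0]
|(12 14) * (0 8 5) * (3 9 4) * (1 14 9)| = |(0 8 5)(1 14 12 9 4 3)| = 6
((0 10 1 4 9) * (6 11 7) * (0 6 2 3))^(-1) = (0 3 2 7 11 6 9 4 1 10) = [3, 10, 7, 2, 1, 5, 9, 11, 8, 4, 0, 6]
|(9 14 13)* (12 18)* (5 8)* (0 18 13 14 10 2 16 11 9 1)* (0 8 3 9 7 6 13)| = 12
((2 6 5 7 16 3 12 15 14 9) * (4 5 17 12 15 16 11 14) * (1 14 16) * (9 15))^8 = (1 3 15 2 5 17 11)(4 6 7 12 16 14 9) = [0, 3, 5, 15, 6, 17, 7, 12, 8, 4, 10, 1, 16, 13, 9, 2, 14, 11]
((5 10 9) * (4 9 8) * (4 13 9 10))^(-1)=[0, 1, 2, 3, 5, 9, 6, 7, 10, 13, 4, 11, 12, 8]=(4 5 9 13 8 10)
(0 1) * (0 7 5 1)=(1 7 5)=[0, 7, 2, 3, 4, 1, 6, 5]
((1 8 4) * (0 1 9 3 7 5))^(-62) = (0 8 9 7)(1 4 3 5) = [8, 4, 2, 5, 3, 1, 6, 0, 9, 7]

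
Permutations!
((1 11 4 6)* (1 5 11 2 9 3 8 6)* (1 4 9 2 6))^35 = (11) = [0, 1, 2, 3, 4, 5, 6, 7, 8, 9, 10, 11]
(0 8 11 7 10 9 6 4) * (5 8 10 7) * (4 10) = (0 4)(5 8 11)(6 10 9) = [4, 1, 2, 3, 0, 8, 10, 7, 11, 6, 9, 5]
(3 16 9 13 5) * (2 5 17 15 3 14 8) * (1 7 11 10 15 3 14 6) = [0, 7, 5, 16, 4, 6, 1, 11, 2, 13, 15, 10, 12, 17, 8, 14, 9, 3] = (1 7 11 10 15 14 8 2 5 6)(3 16 9 13 17)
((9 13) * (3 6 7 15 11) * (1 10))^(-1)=(1 10)(3 11 15 7 6)(9 13)=[0, 10, 2, 11, 4, 5, 3, 6, 8, 13, 1, 15, 12, 9, 14, 7]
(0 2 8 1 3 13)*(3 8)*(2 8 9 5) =[8, 9, 3, 13, 4, 2, 6, 7, 1, 5, 10, 11, 12, 0] =(0 8 1 9 5 2 3 13)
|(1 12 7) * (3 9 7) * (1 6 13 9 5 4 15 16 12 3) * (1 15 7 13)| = 6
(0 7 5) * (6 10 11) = (0 7 5)(6 10 11) = [7, 1, 2, 3, 4, 0, 10, 5, 8, 9, 11, 6]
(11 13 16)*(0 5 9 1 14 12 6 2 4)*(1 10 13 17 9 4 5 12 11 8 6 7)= (0 12 7 1 14 11 17 9 10 13 16 8 6 2 5 4)= [12, 14, 5, 3, 0, 4, 2, 1, 6, 10, 13, 17, 7, 16, 11, 15, 8, 9]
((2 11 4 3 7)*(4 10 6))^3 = (2 6 7 10 3 11 4) = [0, 1, 6, 11, 2, 5, 7, 10, 8, 9, 3, 4]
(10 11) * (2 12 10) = (2 12 10 11) = [0, 1, 12, 3, 4, 5, 6, 7, 8, 9, 11, 2, 10]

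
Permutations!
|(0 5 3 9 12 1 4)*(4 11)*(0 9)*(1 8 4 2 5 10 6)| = |(0 10 6 1 11 2 5 3)(4 9 12 8)| = 8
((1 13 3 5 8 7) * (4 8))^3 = (1 5 7 3 8 13 4) = [0, 5, 2, 8, 1, 7, 6, 3, 13, 9, 10, 11, 12, 4]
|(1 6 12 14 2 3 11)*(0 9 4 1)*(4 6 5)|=|(0 9 6 12 14 2 3 11)(1 5 4)|=24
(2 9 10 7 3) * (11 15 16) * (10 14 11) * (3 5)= (2 9 14 11 15 16 10 7 5 3)= [0, 1, 9, 2, 4, 3, 6, 5, 8, 14, 7, 15, 12, 13, 11, 16, 10]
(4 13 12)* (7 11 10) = [0, 1, 2, 3, 13, 5, 6, 11, 8, 9, 7, 10, 4, 12] = (4 13 12)(7 11 10)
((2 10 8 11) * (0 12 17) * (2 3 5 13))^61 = [12, 1, 5, 8, 4, 11, 6, 7, 2, 9, 13, 10, 17, 3, 14, 15, 16, 0] = (0 12 17)(2 5 11 10 13 3 8)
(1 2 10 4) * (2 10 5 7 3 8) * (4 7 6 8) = [0, 10, 5, 4, 1, 6, 8, 3, 2, 9, 7] = (1 10 7 3 4)(2 5 6 8)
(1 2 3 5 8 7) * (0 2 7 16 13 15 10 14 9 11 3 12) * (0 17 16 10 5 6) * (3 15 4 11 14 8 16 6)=[2, 7, 12, 3, 11, 16, 0, 1, 10, 14, 8, 15, 17, 4, 9, 5, 13, 6]=(0 2 12 17 6)(1 7)(4 11 15 5 16 13)(8 10)(9 14)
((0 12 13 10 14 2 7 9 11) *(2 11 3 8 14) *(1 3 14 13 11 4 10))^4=(0 12 11)(2 4 9)(7 10 14)=[12, 1, 4, 3, 9, 5, 6, 10, 8, 2, 14, 0, 11, 13, 7]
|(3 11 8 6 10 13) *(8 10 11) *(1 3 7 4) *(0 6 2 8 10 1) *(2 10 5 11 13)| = 60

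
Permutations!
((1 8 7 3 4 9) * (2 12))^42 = (12) = [0, 1, 2, 3, 4, 5, 6, 7, 8, 9, 10, 11, 12]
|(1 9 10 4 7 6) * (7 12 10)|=12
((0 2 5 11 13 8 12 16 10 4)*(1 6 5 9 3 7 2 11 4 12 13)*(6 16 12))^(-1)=[4, 11, 7, 9, 5, 6, 10, 3, 13, 2, 16, 0, 12, 8, 14, 15, 1]=(0 4 5 6 10 16 1 11)(2 7 3 9)(8 13)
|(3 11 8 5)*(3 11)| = 3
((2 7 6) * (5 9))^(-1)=(2 6 7)(5 9)=[0, 1, 6, 3, 4, 9, 7, 2, 8, 5]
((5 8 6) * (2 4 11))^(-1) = (2 11 4)(5 6 8) = [0, 1, 11, 3, 2, 6, 8, 7, 5, 9, 10, 4]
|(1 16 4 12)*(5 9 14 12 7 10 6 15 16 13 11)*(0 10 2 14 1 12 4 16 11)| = |(16)(0 10 6 15 11 5 9 1 13)(2 14 4 7)| = 36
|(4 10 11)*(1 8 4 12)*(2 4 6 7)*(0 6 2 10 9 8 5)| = 8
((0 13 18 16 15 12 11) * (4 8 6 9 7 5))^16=(0 18 15 11 13 16 12)(4 7 6)(5 9 8)=[18, 1, 2, 3, 7, 9, 4, 6, 5, 8, 10, 13, 0, 16, 14, 11, 12, 17, 15]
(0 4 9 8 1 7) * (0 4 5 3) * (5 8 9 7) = (9)(0 8 1 5 3)(4 7) = [8, 5, 2, 0, 7, 3, 6, 4, 1, 9]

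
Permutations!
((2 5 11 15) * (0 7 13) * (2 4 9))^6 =(15) =[0, 1, 2, 3, 4, 5, 6, 7, 8, 9, 10, 11, 12, 13, 14, 15]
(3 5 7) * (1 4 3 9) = (1 4 3 5 7 9) = [0, 4, 2, 5, 3, 7, 6, 9, 8, 1]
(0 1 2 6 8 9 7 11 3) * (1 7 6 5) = [7, 2, 5, 0, 4, 1, 8, 11, 9, 6, 10, 3] = (0 7 11 3)(1 2 5)(6 8 9)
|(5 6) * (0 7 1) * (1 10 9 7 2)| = |(0 2 1)(5 6)(7 10 9)| = 6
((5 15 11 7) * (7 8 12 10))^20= (5 7 10 12 8 11 15)= [0, 1, 2, 3, 4, 7, 6, 10, 11, 9, 12, 15, 8, 13, 14, 5]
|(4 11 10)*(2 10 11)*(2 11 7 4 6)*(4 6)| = |(2 10 4 11 7 6)| = 6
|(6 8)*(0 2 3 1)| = 4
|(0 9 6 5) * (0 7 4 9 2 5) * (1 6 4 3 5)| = |(0 2 1 6)(3 5 7)(4 9)| = 12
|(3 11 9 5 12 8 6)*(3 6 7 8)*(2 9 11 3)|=4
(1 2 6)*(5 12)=(1 2 6)(5 12)=[0, 2, 6, 3, 4, 12, 1, 7, 8, 9, 10, 11, 5]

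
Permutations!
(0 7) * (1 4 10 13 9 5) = (0 7)(1 4 10 13 9 5) = [7, 4, 2, 3, 10, 1, 6, 0, 8, 5, 13, 11, 12, 9]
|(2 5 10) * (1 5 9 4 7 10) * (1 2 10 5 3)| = |(10)(1 3)(2 9 4 7 5)| = 10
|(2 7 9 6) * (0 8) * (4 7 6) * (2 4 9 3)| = |(9)(0 8)(2 6 4 7 3)| = 10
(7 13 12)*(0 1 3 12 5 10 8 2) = [1, 3, 0, 12, 4, 10, 6, 13, 2, 9, 8, 11, 7, 5] = (0 1 3 12 7 13 5 10 8 2)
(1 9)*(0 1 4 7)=(0 1 9 4 7)=[1, 9, 2, 3, 7, 5, 6, 0, 8, 4]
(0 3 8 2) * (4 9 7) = (0 3 8 2)(4 9 7) = [3, 1, 0, 8, 9, 5, 6, 4, 2, 7]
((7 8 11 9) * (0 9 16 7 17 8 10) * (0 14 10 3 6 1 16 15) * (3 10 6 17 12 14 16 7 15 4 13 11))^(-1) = [15, 6, 2, 8, 11, 5, 14, 1, 17, 0, 7, 13, 9, 4, 12, 16, 10, 3] = (0 15 16 10 7 1 6 14 12 9)(3 8 17)(4 11 13)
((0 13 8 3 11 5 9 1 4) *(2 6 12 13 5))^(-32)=[1, 5, 13, 6, 9, 4, 8, 7, 2, 0, 10, 12, 3, 11]=(0 1 5 4 9)(2 13 11 12 3 6 8)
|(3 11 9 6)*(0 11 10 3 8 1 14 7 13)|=|(0 11 9 6 8 1 14 7 13)(3 10)|=18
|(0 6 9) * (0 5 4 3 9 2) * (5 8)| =15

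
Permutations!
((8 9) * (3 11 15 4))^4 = (15) = [0, 1, 2, 3, 4, 5, 6, 7, 8, 9, 10, 11, 12, 13, 14, 15]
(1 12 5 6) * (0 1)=(0 1 12 5 6)=[1, 12, 2, 3, 4, 6, 0, 7, 8, 9, 10, 11, 5]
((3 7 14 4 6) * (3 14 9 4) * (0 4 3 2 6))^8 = (2 14 6)(3 9 7) = [0, 1, 14, 9, 4, 5, 2, 3, 8, 7, 10, 11, 12, 13, 6]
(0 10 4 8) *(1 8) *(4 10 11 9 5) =(0 11 9 5 4 1 8) =[11, 8, 2, 3, 1, 4, 6, 7, 0, 5, 10, 9]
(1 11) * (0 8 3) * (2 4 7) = [8, 11, 4, 0, 7, 5, 6, 2, 3, 9, 10, 1] = (0 8 3)(1 11)(2 4 7)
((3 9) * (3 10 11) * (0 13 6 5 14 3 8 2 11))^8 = (14)(2 8 11) = [0, 1, 8, 3, 4, 5, 6, 7, 11, 9, 10, 2, 12, 13, 14]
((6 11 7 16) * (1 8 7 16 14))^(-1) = (1 14 7 8)(6 16 11) = [0, 14, 2, 3, 4, 5, 16, 8, 1, 9, 10, 6, 12, 13, 7, 15, 11]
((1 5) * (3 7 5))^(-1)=(1 5 7 3)=[0, 5, 2, 1, 4, 7, 6, 3]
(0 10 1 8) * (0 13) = (0 10 1 8 13) = [10, 8, 2, 3, 4, 5, 6, 7, 13, 9, 1, 11, 12, 0]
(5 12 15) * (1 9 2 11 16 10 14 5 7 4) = (1 9 2 11 16 10 14 5 12 15 7 4) = [0, 9, 11, 3, 1, 12, 6, 4, 8, 2, 14, 16, 15, 13, 5, 7, 10]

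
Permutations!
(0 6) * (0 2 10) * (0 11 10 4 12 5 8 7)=(0 6 2 4 12 5 8 7)(10 11)=[6, 1, 4, 3, 12, 8, 2, 0, 7, 9, 11, 10, 5]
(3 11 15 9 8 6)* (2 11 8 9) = [0, 1, 11, 8, 4, 5, 3, 7, 6, 9, 10, 15, 12, 13, 14, 2] = (2 11 15)(3 8 6)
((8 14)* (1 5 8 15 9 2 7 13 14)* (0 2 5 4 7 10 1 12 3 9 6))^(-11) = (0 6 15 14 13 7 4 1 10 2)(3 12 8 5 9) = [6, 10, 0, 12, 1, 9, 15, 4, 5, 3, 2, 11, 8, 7, 13, 14]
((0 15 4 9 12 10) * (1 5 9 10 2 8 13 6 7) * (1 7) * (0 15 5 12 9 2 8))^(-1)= (0 2 5)(1 6 13 8 12)(4 15 10)= [2, 6, 5, 3, 15, 0, 13, 7, 12, 9, 4, 11, 1, 8, 14, 10]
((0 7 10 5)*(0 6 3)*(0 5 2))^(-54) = (0 10)(2 7) = [10, 1, 7, 3, 4, 5, 6, 2, 8, 9, 0]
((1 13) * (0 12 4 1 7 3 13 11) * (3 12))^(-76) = (0 12)(1 13)(3 4)(7 11) = [12, 13, 2, 4, 3, 5, 6, 11, 8, 9, 10, 7, 0, 1]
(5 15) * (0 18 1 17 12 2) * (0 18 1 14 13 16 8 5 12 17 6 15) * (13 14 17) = [1, 6, 18, 3, 4, 0, 15, 7, 5, 9, 10, 11, 2, 16, 14, 12, 8, 13, 17] = (0 1 6 15 12 2 18 17 13 16 8 5)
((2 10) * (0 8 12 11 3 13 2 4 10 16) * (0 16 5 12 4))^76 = (16)(2 3 12)(5 13 11) = [0, 1, 3, 12, 4, 13, 6, 7, 8, 9, 10, 5, 2, 11, 14, 15, 16]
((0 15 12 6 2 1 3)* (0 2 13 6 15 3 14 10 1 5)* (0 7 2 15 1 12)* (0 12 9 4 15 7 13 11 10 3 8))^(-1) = [8, 12, 7, 14, 9, 2, 13, 3, 0, 10, 11, 6, 15, 5, 1, 4] = (0 8)(1 12 15 4 9 10 11 6 13 5 2 7 3 14)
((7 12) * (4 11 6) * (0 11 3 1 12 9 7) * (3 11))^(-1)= (0 12 1 3)(4 6 11)(7 9)= [12, 3, 2, 0, 6, 5, 11, 9, 8, 7, 10, 4, 1]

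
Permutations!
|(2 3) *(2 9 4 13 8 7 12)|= |(2 3 9 4 13 8 7 12)|= 8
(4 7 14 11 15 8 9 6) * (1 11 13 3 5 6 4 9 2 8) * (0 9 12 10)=[9, 11, 8, 5, 7, 6, 12, 14, 2, 4, 0, 15, 10, 3, 13, 1]=(0 9 4 7 14 13 3 5 6 12 10)(1 11 15)(2 8)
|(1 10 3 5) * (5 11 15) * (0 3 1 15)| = |(0 3 11)(1 10)(5 15)| = 6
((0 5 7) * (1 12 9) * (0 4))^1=(0 5 7 4)(1 12 9)=[5, 12, 2, 3, 0, 7, 6, 4, 8, 1, 10, 11, 9]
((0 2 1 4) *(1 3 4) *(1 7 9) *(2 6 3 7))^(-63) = (0 6 3 4)(1 2 7 9) = [6, 2, 7, 4, 0, 5, 3, 9, 8, 1]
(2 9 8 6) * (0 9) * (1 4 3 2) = (0 9 8 6 1 4 3 2) = [9, 4, 0, 2, 3, 5, 1, 7, 6, 8]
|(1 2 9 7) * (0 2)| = 5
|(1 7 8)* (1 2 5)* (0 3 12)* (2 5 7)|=|(0 3 12)(1 2 7 8 5)|=15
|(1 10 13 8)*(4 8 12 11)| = |(1 10 13 12 11 4 8)| = 7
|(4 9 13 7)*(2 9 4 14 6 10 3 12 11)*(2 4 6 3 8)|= |(2 9 13 7 14 3 12 11 4 6 10 8)|= 12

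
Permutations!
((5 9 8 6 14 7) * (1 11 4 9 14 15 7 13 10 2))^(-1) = (1 2 10 13 14 5 7 15 6 8 9 4 11) = [0, 2, 10, 3, 11, 7, 8, 15, 9, 4, 13, 1, 12, 14, 5, 6]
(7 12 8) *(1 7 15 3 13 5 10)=(1 7 12 8 15 3 13 5 10)=[0, 7, 2, 13, 4, 10, 6, 12, 15, 9, 1, 11, 8, 5, 14, 3]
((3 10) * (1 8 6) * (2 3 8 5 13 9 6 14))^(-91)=(1 6 9 13 5)(2 14 8 10 3)=[0, 6, 14, 2, 4, 1, 9, 7, 10, 13, 3, 11, 12, 5, 8]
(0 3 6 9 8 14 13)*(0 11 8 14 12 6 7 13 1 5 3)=(1 5 3 7 13 11 8 12 6 9 14)=[0, 5, 2, 7, 4, 3, 9, 13, 12, 14, 10, 8, 6, 11, 1]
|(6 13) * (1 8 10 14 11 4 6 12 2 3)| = 11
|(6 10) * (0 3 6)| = |(0 3 6 10)| = 4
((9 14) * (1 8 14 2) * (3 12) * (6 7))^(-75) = (14)(3 12)(6 7) = [0, 1, 2, 12, 4, 5, 7, 6, 8, 9, 10, 11, 3, 13, 14]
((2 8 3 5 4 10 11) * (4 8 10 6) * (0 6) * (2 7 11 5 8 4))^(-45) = [10, 1, 4, 8, 2, 6, 5, 11, 3, 9, 0, 7] = (0 10)(2 4)(3 8)(5 6)(7 11)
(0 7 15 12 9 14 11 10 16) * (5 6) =(0 7 15 12 9 14 11 10 16)(5 6) =[7, 1, 2, 3, 4, 6, 5, 15, 8, 14, 16, 10, 9, 13, 11, 12, 0]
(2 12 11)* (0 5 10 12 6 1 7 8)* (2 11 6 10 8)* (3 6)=[5, 7, 10, 6, 4, 8, 1, 2, 0, 9, 12, 11, 3]=(0 5 8)(1 7 2 10 12 3 6)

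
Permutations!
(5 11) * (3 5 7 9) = (3 5 11 7 9) = [0, 1, 2, 5, 4, 11, 6, 9, 8, 3, 10, 7]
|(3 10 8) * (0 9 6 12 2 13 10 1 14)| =11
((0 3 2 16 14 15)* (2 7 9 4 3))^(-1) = (0 15 14 16 2)(3 4 9 7) = [15, 1, 0, 4, 9, 5, 6, 3, 8, 7, 10, 11, 12, 13, 16, 14, 2]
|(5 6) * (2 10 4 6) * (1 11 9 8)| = 20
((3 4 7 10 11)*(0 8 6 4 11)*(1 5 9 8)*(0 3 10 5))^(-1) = (0 1)(3 10 11)(4 6 8 9 5 7) = [1, 0, 2, 10, 6, 7, 8, 4, 9, 5, 11, 3]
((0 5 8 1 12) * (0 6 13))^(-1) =[13, 8, 2, 3, 4, 0, 12, 7, 5, 9, 10, 11, 1, 6] =(0 13 6 12 1 8 5)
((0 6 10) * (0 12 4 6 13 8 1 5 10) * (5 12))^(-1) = (0 6 4 12 1 8 13)(5 10) = [6, 8, 2, 3, 12, 10, 4, 7, 13, 9, 5, 11, 1, 0]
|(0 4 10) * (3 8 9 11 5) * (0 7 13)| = |(0 4 10 7 13)(3 8 9 11 5)| = 5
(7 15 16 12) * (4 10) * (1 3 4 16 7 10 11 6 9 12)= (1 3 4 11 6 9 12 10 16)(7 15)= [0, 3, 2, 4, 11, 5, 9, 15, 8, 12, 16, 6, 10, 13, 14, 7, 1]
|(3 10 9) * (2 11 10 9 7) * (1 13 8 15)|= 4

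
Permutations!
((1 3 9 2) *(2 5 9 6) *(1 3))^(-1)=(2 6 3)(5 9)=[0, 1, 6, 2, 4, 9, 3, 7, 8, 5]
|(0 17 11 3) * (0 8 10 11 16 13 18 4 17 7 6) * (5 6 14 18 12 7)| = |(0 5 6)(3 8 10 11)(4 17 16 13 12 7 14 18)| = 24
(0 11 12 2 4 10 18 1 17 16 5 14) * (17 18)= (0 11 12 2 4 10 17 16 5 14)(1 18)= [11, 18, 4, 3, 10, 14, 6, 7, 8, 9, 17, 12, 2, 13, 0, 15, 5, 16, 1]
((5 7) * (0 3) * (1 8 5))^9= (0 3)(1 8 5 7)= [3, 8, 2, 0, 4, 7, 6, 1, 5]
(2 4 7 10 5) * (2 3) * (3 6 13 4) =(2 3)(4 7 10 5 6 13) =[0, 1, 3, 2, 7, 6, 13, 10, 8, 9, 5, 11, 12, 4]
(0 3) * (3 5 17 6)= (0 5 17 6 3)= [5, 1, 2, 0, 4, 17, 3, 7, 8, 9, 10, 11, 12, 13, 14, 15, 16, 6]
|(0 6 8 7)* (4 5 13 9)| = |(0 6 8 7)(4 5 13 9)| = 4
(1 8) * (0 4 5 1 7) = (0 4 5 1 8 7) = [4, 8, 2, 3, 5, 1, 6, 0, 7]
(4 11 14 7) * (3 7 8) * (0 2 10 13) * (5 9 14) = (0 2 10 13)(3 7 4 11 5 9 14 8) = [2, 1, 10, 7, 11, 9, 6, 4, 3, 14, 13, 5, 12, 0, 8]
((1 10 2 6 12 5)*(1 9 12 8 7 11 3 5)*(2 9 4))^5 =(1 10 9 12)(2 3 8 4 11 6 5 7) =[0, 10, 3, 8, 11, 7, 5, 2, 4, 12, 9, 6, 1]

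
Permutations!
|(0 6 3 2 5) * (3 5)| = |(0 6 5)(2 3)| = 6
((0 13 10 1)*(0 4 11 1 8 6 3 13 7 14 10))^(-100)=(0 8)(1 11 4)(3 14)(6 7)(10 13)=[8, 11, 2, 14, 1, 5, 7, 6, 0, 9, 13, 4, 12, 10, 3]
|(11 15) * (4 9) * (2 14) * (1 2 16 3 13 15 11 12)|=|(1 2 14 16 3 13 15 12)(4 9)|=8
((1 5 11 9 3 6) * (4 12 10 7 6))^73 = (1 9 12 6 11 4 7 5 3 10) = [0, 9, 2, 10, 7, 3, 11, 5, 8, 12, 1, 4, 6]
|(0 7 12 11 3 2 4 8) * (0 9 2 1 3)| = |(0 7 12 11)(1 3)(2 4 8 9)| = 4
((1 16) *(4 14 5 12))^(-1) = (1 16)(4 12 5 14) = [0, 16, 2, 3, 12, 14, 6, 7, 8, 9, 10, 11, 5, 13, 4, 15, 1]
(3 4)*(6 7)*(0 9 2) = [9, 1, 0, 4, 3, 5, 7, 6, 8, 2] = (0 9 2)(3 4)(6 7)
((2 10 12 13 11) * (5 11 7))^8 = (2 10 12 13 7 5 11) = [0, 1, 10, 3, 4, 11, 6, 5, 8, 9, 12, 2, 13, 7]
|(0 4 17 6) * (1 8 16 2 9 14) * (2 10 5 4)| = 12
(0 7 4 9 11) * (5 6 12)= (0 7 4 9 11)(5 6 12)= [7, 1, 2, 3, 9, 6, 12, 4, 8, 11, 10, 0, 5]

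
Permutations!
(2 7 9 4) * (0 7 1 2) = (0 7 9 4)(1 2) = [7, 2, 1, 3, 0, 5, 6, 9, 8, 4]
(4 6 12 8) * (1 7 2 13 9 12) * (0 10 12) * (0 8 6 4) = (0 10 12 6 1 7 2 13 9 8) = [10, 7, 13, 3, 4, 5, 1, 2, 0, 8, 12, 11, 6, 9]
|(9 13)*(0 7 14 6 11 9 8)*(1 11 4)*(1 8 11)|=6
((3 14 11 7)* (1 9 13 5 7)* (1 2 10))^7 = (1 11 7 9 2 3 13 10 14 5) = [0, 11, 3, 13, 4, 1, 6, 9, 8, 2, 14, 7, 12, 10, 5]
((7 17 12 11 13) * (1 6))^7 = (1 6)(7 12 13 17 11) = [0, 6, 2, 3, 4, 5, 1, 12, 8, 9, 10, 7, 13, 17, 14, 15, 16, 11]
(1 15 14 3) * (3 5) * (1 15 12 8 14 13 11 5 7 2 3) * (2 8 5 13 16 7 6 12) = (1 2 3 15 16 7 8 14 6 12 5)(11 13) = [0, 2, 3, 15, 4, 1, 12, 8, 14, 9, 10, 13, 5, 11, 6, 16, 7]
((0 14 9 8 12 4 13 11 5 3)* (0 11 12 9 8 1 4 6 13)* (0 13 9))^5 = [8, 9, 2, 5, 1, 11, 12, 7, 14, 6, 10, 3, 13, 4, 0] = (0 8 14)(1 9 6 12 13 4)(3 5 11)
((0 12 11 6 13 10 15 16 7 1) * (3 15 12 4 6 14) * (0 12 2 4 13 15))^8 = (0 7 10 12 4 14 15)(1 2 11 6 3 16 13) = [7, 2, 11, 16, 14, 5, 3, 10, 8, 9, 12, 6, 4, 1, 15, 0, 13]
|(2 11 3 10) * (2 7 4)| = |(2 11 3 10 7 4)| = 6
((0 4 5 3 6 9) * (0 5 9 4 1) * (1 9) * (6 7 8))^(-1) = (0 1 4 6 8 7 3 5 9) = [1, 4, 2, 5, 6, 9, 8, 3, 7, 0]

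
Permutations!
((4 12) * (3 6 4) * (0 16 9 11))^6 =(0 9)(3 4)(6 12)(11 16) =[9, 1, 2, 4, 3, 5, 12, 7, 8, 0, 10, 16, 6, 13, 14, 15, 11]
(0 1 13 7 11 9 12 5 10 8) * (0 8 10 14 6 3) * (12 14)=[1, 13, 2, 0, 4, 12, 3, 11, 8, 14, 10, 9, 5, 7, 6]=(0 1 13 7 11 9 14 6 3)(5 12)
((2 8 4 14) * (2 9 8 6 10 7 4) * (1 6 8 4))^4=[0, 1, 2, 3, 14, 5, 6, 7, 8, 4, 10, 11, 12, 13, 9]=(4 14 9)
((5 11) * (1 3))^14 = [0, 1, 2, 3, 4, 5, 6, 7, 8, 9, 10, 11] = (11)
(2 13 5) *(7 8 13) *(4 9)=(2 7 8 13 5)(4 9)=[0, 1, 7, 3, 9, 2, 6, 8, 13, 4, 10, 11, 12, 5]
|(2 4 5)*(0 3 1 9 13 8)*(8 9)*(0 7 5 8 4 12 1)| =|(0 3)(1 4 8 7 5 2 12)(9 13)| =14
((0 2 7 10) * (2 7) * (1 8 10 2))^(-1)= (0 10 8 1 2 7)= [10, 2, 7, 3, 4, 5, 6, 0, 1, 9, 8]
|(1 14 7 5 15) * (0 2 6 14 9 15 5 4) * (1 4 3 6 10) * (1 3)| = |(0 2 10 3 6 14 7 1 9 15 4)| = 11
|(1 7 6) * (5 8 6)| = 5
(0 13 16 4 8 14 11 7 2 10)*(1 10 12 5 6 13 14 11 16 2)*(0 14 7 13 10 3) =(0 7 1 3)(2 12 5 6 10 14 16 4 8 11 13) =[7, 3, 12, 0, 8, 6, 10, 1, 11, 9, 14, 13, 5, 2, 16, 15, 4]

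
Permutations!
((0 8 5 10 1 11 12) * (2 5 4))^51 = (0 1 2)(4 12 10)(5 8 11) = [1, 2, 0, 3, 12, 8, 6, 7, 11, 9, 4, 5, 10]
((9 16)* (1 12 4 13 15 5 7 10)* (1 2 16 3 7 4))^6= (16)(4 15)(5 13)= [0, 1, 2, 3, 15, 13, 6, 7, 8, 9, 10, 11, 12, 5, 14, 4, 16]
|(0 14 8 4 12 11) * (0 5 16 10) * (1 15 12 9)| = 12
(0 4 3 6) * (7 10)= (0 4 3 6)(7 10)= [4, 1, 2, 6, 3, 5, 0, 10, 8, 9, 7]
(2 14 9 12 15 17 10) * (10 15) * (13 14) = [0, 1, 13, 3, 4, 5, 6, 7, 8, 12, 2, 11, 10, 14, 9, 17, 16, 15] = (2 13 14 9 12 10)(15 17)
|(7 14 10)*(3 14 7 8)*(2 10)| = |(2 10 8 3 14)| = 5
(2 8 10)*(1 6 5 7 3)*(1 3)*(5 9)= [0, 6, 8, 3, 4, 7, 9, 1, 10, 5, 2]= (1 6 9 5 7)(2 8 10)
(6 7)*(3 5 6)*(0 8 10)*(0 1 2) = (0 8 10 1 2)(3 5 6 7) = [8, 2, 0, 5, 4, 6, 7, 3, 10, 9, 1]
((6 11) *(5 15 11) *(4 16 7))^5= (4 7 16)(5 15 11 6)= [0, 1, 2, 3, 7, 15, 5, 16, 8, 9, 10, 6, 12, 13, 14, 11, 4]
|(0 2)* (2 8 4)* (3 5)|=4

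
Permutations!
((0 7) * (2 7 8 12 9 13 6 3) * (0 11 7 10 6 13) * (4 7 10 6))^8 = (13)(2 3 6) = [0, 1, 3, 6, 4, 5, 2, 7, 8, 9, 10, 11, 12, 13]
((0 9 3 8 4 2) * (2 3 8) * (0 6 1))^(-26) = [6, 2, 4, 8, 9, 5, 3, 7, 0, 1] = (0 6 3 8)(1 2 4 9)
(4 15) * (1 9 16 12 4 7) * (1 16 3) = (1 9 3)(4 15 7 16 12) = [0, 9, 2, 1, 15, 5, 6, 16, 8, 3, 10, 11, 4, 13, 14, 7, 12]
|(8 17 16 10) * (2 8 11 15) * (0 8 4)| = 9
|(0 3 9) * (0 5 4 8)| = 6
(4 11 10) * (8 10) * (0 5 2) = (0 5 2)(4 11 8 10) = [5, 1, 0, 3, 11, 2, 6, 7, 10, 9, 4, 8]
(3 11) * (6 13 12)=(3 11)(6 13 12)=[0, 1, 2, 11, 4, 5, 13, 7, 8, 9, 10, 3, 6, 12]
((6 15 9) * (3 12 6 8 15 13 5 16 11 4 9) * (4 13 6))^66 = (5 11)(13 16) = [0, 1, 2, 3, 4, 11, 6, 7, 8, 9, 10, 5, 12, 16, 14, 15, 13]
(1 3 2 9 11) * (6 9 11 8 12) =(1 3 2 11)(6 9 8 12) =[0, 3, 11, 2, 4, 5, 9, 7, 12, 8, 10, 1, 6]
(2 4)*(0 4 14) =(0 4 2 14) =[4, 1, 14, 3, 2, 5, 6, 7, 8, 9, 10, 11, 12, 13, 0]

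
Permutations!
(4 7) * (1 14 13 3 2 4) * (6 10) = (1 14 13 3 2 4 7)(6 10) = [0, 14, 4, 2, 7, 5, 10, 1, 8, 9, 6, 11, 12, 3, 13]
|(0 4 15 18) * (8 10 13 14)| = |(0 4 15 18)(8 10 13 14)| = 4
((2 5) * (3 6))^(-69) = (2 5)(3 6) = [0, 1, 5, 6, 4, 2, 3]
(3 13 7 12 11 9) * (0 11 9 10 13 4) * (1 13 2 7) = (0 11 10 2 7 12 9 3 4)(1 13) = [11, 13, 7, 4, 0, 5, 6, 12, 8, 3, 2, 10, 9, 1]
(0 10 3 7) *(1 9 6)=[10, 9, 2, 7, 4, 5, 1, 0, 8, 6, 3]=(0 10 3 7)(1 9 6)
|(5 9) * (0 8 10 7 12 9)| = |(0 8 10 7 12 9 5)| = 7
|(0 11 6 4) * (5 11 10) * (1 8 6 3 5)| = |(0 10 1 8 6 4)(3 5 11)| = 6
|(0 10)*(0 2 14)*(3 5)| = |(0 10 2 14)(3 5)| = 4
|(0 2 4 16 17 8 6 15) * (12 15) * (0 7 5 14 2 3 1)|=|(0 3 1)(2 4 16 17 8 6 12 15 7 5 14)|=33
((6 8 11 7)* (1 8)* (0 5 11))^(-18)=[7, 5, 2, 3, 4, 6, 0, 8, 11, 9, 10, 1]=(0 7 8 11 1 5 6)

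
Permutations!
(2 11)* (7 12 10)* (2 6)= (2 11 6)(7 12 10)= [0, 1, 11, 3, 4, 5, 2, 12, 8, 9, 7, 6, 10]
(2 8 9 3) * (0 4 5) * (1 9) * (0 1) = (0 4 5 1 9 3 2 8) = [4, 9, 8, 2, 5, 1, 6, 7, 0, 3]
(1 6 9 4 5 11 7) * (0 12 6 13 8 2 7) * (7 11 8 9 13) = (0 12 6 13 9 4 5 8 2 11)(1 7) = [12, 7, 11, 3, 5, 8, 13, 1, 2, 4, 10, 0, 6, 9]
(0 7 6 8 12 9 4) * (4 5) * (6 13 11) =[7, 1, 2, 3, 0, 4, 8, 13, 12, 5, 10, 6, 9, 11] =(0 7 13 11 6 8 12 9 5 4)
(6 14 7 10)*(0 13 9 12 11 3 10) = (0 13 9 12 11 3 10 6 14 7) = [13, 1, 2, 10, 4, 5, 14, 0, 8, 12, 6, 3, 11, 9, 7]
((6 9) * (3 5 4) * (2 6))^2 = (2 9 6)(3 4 5) = [0, 1, 9, 4, 5, 3, 2, 7, 8, 6]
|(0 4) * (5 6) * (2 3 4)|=4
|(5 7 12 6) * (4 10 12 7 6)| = |(4 10 12)(5 6)| = 6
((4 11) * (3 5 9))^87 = (4 11) = [0, 1, 2, 3, 11, 5, 6, 7, 8, 9, 10, 4]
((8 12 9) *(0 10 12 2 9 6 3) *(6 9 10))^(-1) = (0 3 6)(2 8 9 12 10) = [3, 1, 8, 6, 4, 5, 0, 7, 9, 12, 2, 11, 10]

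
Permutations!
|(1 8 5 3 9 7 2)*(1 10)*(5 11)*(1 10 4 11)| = |(1 8)(2 4 11 5 3 9 7)| = 14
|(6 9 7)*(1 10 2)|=|(1 10 2)(6 9 7)|=3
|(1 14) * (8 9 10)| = 6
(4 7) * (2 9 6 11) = [0, 1, 9, 3, 7, 5, 11, 4, 8, 6, 10, 2] = (2 9 6 11)(4 7)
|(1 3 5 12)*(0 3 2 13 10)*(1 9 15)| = |(0 3 5 12 9 15 1 2 13 10)| = 10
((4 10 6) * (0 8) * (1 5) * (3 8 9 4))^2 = [4, 1, 2, 0, 6, 5, 8, 7, 9, 10, 3] = (0 4 6 8 9 10 3)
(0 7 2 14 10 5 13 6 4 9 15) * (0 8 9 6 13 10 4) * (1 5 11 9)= (0 7 2 14 4 6)(1 5 10 11 9 15 8)= [7, 5, 14, 3, 6, 10, 0, 2, 1, 15, 11, 9, 12, 13, 4, 8]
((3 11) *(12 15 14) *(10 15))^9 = [0, 1, 2, 11, 4, 5, 6, 7, 8, 9, 15, 3, 10, 13, 12, 14] = (3 11)(10 15 14 12)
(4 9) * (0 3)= (0 3)(4 9)= [3, 1, 2, 0, 9, 5, 6, 7, 8, 4]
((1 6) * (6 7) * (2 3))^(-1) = (1 6 7)(2 3) = [0, 6, 3, 2, 4, 5, 7, 1]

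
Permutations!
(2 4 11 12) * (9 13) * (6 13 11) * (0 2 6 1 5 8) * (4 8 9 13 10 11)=(13)(0 2 8)(1 5 9 4)(6 10 11 12)=[2, 5, 8, 3, 1, 9, 10, 7, 0, 4, 11, 12, 6, 13]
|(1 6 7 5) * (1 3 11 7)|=4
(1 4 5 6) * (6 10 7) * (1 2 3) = (1 4 5 10 7 6 2 3) = [0, 4, 3, 1, 5, 10, 2, 6, 8, 9, 7]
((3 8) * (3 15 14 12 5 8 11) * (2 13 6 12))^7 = (2 14 15 8 5 12 6 13)(3 11) = [0, 1, 14, 11, 4, 12, 13, 7, 5, 9, 10, 3, 6, 2, 15, 8]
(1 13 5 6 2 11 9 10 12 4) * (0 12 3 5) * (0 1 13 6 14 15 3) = (0 12 4 13 1 6 2 11 9 10)(3 5 14 15) = [12, 6, 11, 5, 13, 14, 2, 7, 8, 10, 0, 9, 4, 1, 15, 3]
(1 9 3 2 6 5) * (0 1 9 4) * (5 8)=(0 1 4)(2 6 8 5 9 3)=[1, 4, 6, 2, 0, 9, 8, 7, 5, 3]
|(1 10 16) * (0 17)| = 6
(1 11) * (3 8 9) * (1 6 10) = (1 11 6 10)(3 8 9) = [0, 11, 2, 8, 4, 5, 10, 7, 9, 3, 1, 6]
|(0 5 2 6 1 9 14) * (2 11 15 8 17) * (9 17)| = 28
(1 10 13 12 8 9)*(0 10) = (0 10 13 12 8 9 1) = [10, 0, 2, 3, 4, 5, 6, 7, 9, 1, 13, 11, 8, 12]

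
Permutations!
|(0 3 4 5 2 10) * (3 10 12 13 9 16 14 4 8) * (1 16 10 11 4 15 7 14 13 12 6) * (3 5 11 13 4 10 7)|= 16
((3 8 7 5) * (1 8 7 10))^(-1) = (1 10 8)(3 5 7) = [0, 10, 2, 5, 4, 7, 6, 3, 1, 9, 8]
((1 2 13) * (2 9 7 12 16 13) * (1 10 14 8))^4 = (1 16 8 12 14 7 10 9 13) = [0, 16, 2, 3, 4, 5, 6, 10, 12, 13, 9, 11, 14, 1, 7, 15, 8]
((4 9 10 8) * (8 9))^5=(4 8)(9 10)=[0, 1, 2, 3, 8, 5, 6, 7, 4, 10, 9]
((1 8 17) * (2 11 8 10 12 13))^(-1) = [0, 17, 13, 3, 4, 5, 6, 7, 11, 9, 1, 2, 10, 12, 14, 15, 16, 8] = (1 17 8 11 2 13 12 10)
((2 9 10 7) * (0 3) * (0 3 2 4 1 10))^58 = (0 2 9)(1 7)(4 10) = [2, 7, 9, 3, 10, 5, 6, 1, 8, 0, 4]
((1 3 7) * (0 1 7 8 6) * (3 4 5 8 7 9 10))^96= (10)= [0, 1, 2, 3, 4, 5, 6, 7, 8, 9, 10]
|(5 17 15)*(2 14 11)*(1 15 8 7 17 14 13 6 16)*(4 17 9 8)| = |(1 15 5 14 11 2 13 6 16)(4 17)(7 9 8)| = 18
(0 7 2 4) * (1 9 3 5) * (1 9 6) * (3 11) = (0 7 2 4)(1 6)(3 5 9 11) = [7, 6, 4, 5, 0, 9, 1, 2, 8, 11, 10, 3]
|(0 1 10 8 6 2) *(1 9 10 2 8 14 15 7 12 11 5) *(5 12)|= 18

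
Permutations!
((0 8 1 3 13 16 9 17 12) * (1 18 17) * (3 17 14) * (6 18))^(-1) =(0 12 17 1 9 16 13 3 14 18 6 8) =[12, 9, 2, 14, 4, 5, 8, 7, 0, 16, 10, 11, 17, 3, 18, 15, 13, 1, 6]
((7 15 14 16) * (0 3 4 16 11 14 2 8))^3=(0 16 2 3 7 8 4 15)(11 14)=[16, 1, 3, 7, 15, 5, 6, 8, 4, 9, 10, 14, 12, 13, 11, 0, 2]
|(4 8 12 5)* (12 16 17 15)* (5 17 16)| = |(4 8 5)(12 17 15)| = 3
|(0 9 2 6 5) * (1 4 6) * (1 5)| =12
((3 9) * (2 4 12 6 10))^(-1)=(2 10 6 12 4)(3 9)=[0, 1, 10, 9, 2, 5, 12, 7, 8, 3, 6, 11, 4]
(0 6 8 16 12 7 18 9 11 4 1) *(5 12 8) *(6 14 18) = (0 14 18 9 11 4 1)(5 12 7 6)(8 16) = [14, 0, 2, 3, 1, 12, 5, 6, 16, 11, 10, 4, 7, 13, 18, 15, 8, 17, 9]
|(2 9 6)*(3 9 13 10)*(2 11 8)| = |(2 13 10 3 9 6 11 8)| = 8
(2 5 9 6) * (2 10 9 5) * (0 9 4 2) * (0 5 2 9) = (2 5)(4 9 6 10) = [0, 1, 5, 3, 9, 2, 10, 7, 8, 6, 4]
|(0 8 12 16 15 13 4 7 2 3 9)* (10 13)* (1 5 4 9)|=|(0 8 12 16 15 10 13 9)(1 5 4 7 2 3)|=24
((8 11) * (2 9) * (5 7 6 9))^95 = [0, 1, 2, 3, 4, 5, 6, 7, 11, 9, 10, 8] = (8 11)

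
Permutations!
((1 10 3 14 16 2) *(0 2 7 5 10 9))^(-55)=[2, 9, 1, 10, 4, 7, 6, 16, 8, 0, 5, 11, 12, 13, 3, 15, 14]=(0 2 1 9)(3 10 5 7 16 14)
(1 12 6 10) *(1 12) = (6 10 12) = [0, 1, 2, 3, 4, 5, 10, 7, 8, 9, 12, 11, 6]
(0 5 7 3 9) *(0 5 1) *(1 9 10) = (0 9 5 7 3 10 1) = [9, 0, 2, 10, 4, 7, 6, 3, 8, 5, 1]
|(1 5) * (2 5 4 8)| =5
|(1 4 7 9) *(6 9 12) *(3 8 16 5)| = 12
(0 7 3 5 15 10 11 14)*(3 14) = (0 7 14)(3 5 15 10 11) = [7, 1, 2, 5, 4, 15, 6, 14, 8, 9, 11, 3, 12, 13, 0, 10]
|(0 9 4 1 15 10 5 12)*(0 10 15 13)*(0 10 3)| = |(15)(0 9 4 1 13 10 5 12 3)| = 9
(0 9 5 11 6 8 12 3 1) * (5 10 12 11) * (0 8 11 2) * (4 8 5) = [9, 5, 0, 1, 8, 4, 11, 7, 2, 10, 12, 6, 3] = (0 9 10 12 3 1 5 4 8 2)(6 11)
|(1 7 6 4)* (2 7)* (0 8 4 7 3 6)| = |(0 8 4 1 2 3 6 7)| = 8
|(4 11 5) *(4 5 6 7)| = |(4 11 6 7)| = 4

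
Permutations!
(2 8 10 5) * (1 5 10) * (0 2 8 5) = (10)(0 2 5 8 1) = [2, 0, 5, 3, 4, 8, 6, 7, 1, 9, 10]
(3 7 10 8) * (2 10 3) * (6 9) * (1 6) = (1 6 9)(2 10 8)(3 7) = [0, 6, 10, 7, 4, 5, 9, 3, 2, 1, 8]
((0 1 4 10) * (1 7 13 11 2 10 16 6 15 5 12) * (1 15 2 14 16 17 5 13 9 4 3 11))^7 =(0 15 6 17 11 7 13 2 5 14 9 1 10 12 16 4 3) =[15, 10, 5, 0, 3, 14, 17, 13, 8, 1, 12, 7, 16, 2, 9, 6, 4, 11]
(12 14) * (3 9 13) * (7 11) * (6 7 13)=[0, 1, 2, 9, 4, 5, 7, 11, 8, 6, 10, 13, 14, 3, 12]=(3 9 6 7 11 13)(12 14)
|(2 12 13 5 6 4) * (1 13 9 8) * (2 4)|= |(1 13 5 6 2 12 9 8)|= 8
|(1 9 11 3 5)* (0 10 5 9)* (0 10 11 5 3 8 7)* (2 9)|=|(0 11 8 7)(1 10 3 2 9 5)|=12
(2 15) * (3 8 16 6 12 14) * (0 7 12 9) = (0 7 12 14 3 8 16 6 9)(2 15) = [7, 1, 15, 8, 4, 5, 9, 12, 16, 0, 10, 11, 14, 13, 3, 2, 6]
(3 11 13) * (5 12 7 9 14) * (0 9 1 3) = (0 9 14 5 12 7 1 3 11 13) = [9, 3, 2, 11, 4, 12, 6, 1, 8, 14, 10, 13, 7, 0, 5]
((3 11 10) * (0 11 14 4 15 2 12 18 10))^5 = (0 11)(2 14 18 15 3 12 4 10) = [11, 1, 14, 12, 10, 5, 6, 7, 8, 9, 2, 0, 4, 13, 18, 3, 16, 17, 15]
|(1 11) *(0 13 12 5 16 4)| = 6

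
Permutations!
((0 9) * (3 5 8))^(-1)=(0 9)(3 8 5)=[9, 1, 2, 8, 4, 3, 6, 7, 5, 0]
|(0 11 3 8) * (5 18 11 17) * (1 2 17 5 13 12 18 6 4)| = 13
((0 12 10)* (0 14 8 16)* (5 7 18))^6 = [0, 1, 2, 3, 4, 5, 6, 7, 8, 9, 10, 11, 12, 13, 14, 15, 16, 17, 18] = (18)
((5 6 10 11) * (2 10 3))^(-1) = (2 3 6 5 11 10) = [0, 1, 3, 6, 4, 11, 5, 7, 8, 9, 2, 10]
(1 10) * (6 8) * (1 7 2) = (1 10 7 2)(6 8) = [0, 10, 1, 3, 4, 5, 8, 2, 6, 9, 7]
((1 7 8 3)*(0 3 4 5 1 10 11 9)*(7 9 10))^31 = (0 9 1 5 4 8 7 3)(10 11) = [9, 5, 2, 0, 8, 4, 6, 3, 7, 1, 11, 10]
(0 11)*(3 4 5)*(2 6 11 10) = (0 10 2 6 11)(3 4 5) = [10, 1, 6, 4, 5, 3, 11, 7, 8, 9, 2, 0]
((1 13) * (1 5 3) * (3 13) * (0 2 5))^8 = (13) = [0, 1, 2, 3, 4, 5, 6, 7, 8, 9, 10, 11, 12, 13]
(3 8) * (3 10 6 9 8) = (6 9 8 10) = [0, 1, 2, 3, 4, 5, 9, 7, 10, 8, 6]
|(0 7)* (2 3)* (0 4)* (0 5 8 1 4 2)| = |(0 7 2 3)(1 4 5 8)| = 4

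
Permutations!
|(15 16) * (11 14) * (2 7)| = |(2 7)(11 14)(15 16)| = 2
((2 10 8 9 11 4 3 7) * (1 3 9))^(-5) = (1 3 7 2 10 8)(4 9 11) = [0, 3, 10, 7, 9, 5, 6, 2, 1, 11, 8, 4]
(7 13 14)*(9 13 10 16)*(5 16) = (5 16 9 13 14 7 10) = [0, 1, 2, 3, 4, 16, 6, 10, 8, 13, 5, 11, 12, 14, 7, 15, 9]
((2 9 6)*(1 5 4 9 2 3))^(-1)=(1 3 6 9 4 5)=[0, 3, 2, 6, 5, 1, 9, 7, 8, 4]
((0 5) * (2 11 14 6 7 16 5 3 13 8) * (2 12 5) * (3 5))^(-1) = (0 5)(2 16 7 6 14 11)(3 12 8 13) = [5, 1, 16, 12, 4, 0, 14, 6, 13, 9, 10, 2, 8, 3, 11, 15, 7]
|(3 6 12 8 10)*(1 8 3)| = 3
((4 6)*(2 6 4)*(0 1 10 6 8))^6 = (10) = [0, 1, 2, 3, 4, 5, 6, 7, 8, 9, 10]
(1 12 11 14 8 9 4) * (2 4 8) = (1 12 11 14 2 4)(8 9) = [0, 12, 4, 3, 1, 5, 6, 7, 9, 8, 10, 14, 11, 13, 2]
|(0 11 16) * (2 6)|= 6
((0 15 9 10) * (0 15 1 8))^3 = (15) = [0, 1, 2, 3, 4, 5, 6, 7, 8, 9, 10, 11, 12, 13, 14, 15]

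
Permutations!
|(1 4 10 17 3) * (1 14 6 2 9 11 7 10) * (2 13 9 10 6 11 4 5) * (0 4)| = 14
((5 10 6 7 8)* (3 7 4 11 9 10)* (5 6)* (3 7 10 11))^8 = (11)(3 10 5 7 8 6 4) = [0, 1, 2, 10, 3, 7, 4, 8, 6, 9, 5, 11]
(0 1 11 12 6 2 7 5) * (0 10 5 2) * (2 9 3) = (0 1 11 12 6)(2 7 9 3)(5 10) = [1, 11, 7, 2, 4, 10, 0, 9, 8, 3, 5, 12, 6]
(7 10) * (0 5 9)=(0 5 9)(7 10)=[5, 1, 2, 3, 4, 9, 6, 10, 8, 0, 7]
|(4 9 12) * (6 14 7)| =|(4 9 12)(6 14 7)| =3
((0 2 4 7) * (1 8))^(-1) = (0 7 4 2)(1 8) = [7, 8, 0, 3, 2, 5, 6, 4, 1]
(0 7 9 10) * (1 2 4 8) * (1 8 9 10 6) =(0 7 10)(1 2 4 9 6) =[7, 2, 4, 3, 9, 5, 1, 10, 8, 6, 0]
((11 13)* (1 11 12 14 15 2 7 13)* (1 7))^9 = (1 11 7 13 12 14 15 2) = [0, 11, 1, 3, 4, 5, 6, 13, 8, 9, 10, 7, 14, 12, 15, 2]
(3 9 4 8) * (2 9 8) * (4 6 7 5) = (2 9 6 7 5 4)(3 8) = [0, 1, 9, 8, 2, 4, 7, 5, 3, 6]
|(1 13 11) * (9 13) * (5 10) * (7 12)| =4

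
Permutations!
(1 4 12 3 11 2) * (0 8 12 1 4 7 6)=(0 8 12 3 11 2 4 1 7 6)=[8, 7, 4, 11, 1, 5, 0, 6, 12, 9, 10, 2, 3]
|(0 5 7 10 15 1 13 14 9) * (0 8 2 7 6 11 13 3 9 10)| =|(0 5 6 11 13 14 10 15 1 3 9 8 2 7)| =14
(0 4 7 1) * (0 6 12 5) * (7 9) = (0 4 9 7 1 6 12 5) = [4, 6, 2, 3, 9, 0, 12, 1, 8, 7, 10, 11, 5]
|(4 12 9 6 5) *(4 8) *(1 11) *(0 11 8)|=9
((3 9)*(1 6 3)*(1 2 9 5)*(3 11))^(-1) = (1 5 3 11 6)(2 9) = [0, 5, 9, 11, 4, 3, 1, 7, 8, 2, 10, 6]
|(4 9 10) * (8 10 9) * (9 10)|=|(4 8 9 10)|=4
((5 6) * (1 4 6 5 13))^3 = (1 13 6 4) = [0, 13, 2, 3, 1, 5, 4, 7, 8, 9, 10, 11, 12, 6]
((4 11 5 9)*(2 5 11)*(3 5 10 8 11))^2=(2 8 3 9)(4 10 11 5)=[0, 1, 8, 9, 10, 4, 6, 7, 3, 2, 11, 5]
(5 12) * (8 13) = (5 12)(8 13) = [0, 1, 2, 3, 4, 12, 6, 7, 13, 9, 10, 11, 5, 8]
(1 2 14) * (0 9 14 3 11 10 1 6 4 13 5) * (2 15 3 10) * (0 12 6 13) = (0 9 14 13 5 12 6 4)(1 15 3 11 2 10) = [9, 15, 10, 11, 0, 12, 4, 7, 8, 14, 1, 2, 6, 5, 13, 3]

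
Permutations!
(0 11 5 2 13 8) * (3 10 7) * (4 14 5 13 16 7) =(0 11 13 8)(2 16 7 3 10 4 14 5) =[11, 1, 16, 10, 14, 2, 6, 3, 0, 9, 4, 13, 12, 8, 5, 15, 7]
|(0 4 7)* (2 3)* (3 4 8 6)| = |(0 8 6 3 2 4 7)| = 7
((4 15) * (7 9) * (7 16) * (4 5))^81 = (16) = [0, 1, 2, 3, 4, 5, 6, 7, 8, 9, 10, 11, 12, 13, 14, 15, 16]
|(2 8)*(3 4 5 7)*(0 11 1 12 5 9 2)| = |(0 11 1 12 5 7 3 4 9 2 8)| = 11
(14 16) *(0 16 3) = (0 16 14 3) = [16, 1, 2, 0, 4, 5, 6, 7, 8, 9, 10, 11, 12, 13, 3, 15, 14]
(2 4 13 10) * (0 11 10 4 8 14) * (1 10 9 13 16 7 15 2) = [11, 10, 8, 3, 16, 5, 6, 15, 14, 13, 1, 9, 12, 4, 0, 2, 7] = (0 11 9 13 4 16 7 15 2 8 14)(1 10)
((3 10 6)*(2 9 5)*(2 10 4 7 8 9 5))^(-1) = (2 9 8 7 4 3 6 10 5) = [0, 1, 9, 6, 3, 2, 10, 4, 7, 8, 5]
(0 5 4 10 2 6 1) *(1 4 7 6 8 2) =[5, 0, 8, 3, 10, 7, 4, 6, 2, 9, 1] =(0 5 7 6 4 10 1)(2 8)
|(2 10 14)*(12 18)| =|(2 10 14)(12 18)| =6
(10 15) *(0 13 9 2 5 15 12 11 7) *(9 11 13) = (0 9 2 5 15 10 12 13 11 7) = [9, 1, 5, 3, 4, 15, 6, 0, 8, 2, 12, 7, 13, 11, 14, 10]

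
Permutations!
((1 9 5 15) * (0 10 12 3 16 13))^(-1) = (0 13 16 3 12 10)(1 15 5 9) = [13, 15, 2, 12, 4, 9, 6, 7, 8, 1, 0, 11, 10, 16, 14, 5, 3]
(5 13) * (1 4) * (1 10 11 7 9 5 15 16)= (1 4 10 11 7 9 5 13 15 16)= [0, 4, 2, 3, 10, 13, 6, 9, 8, 5, 11, 7, 12, 15, 14, 16, 1]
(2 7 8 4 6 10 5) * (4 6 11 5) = (2 7 8 6 10 4 11 5) = [0, 1, 7, 3, 11, 2, 10, 8, 6, 9, 4, 5]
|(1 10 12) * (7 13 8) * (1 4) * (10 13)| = |(1 13 8 7 10 12 4)| = 7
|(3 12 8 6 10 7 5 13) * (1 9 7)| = |(1 9 7 5 13 3 12 8 6 10)| = 10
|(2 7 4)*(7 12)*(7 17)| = |(2 12 17 7 4)| = 5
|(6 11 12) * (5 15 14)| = |(5 15 14)(6 11 12)| = 3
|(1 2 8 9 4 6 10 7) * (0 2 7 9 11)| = |(0 2 8 11)(1 7)(4 6 10 9)| = 4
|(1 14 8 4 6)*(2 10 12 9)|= 20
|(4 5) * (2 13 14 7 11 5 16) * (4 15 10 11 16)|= 20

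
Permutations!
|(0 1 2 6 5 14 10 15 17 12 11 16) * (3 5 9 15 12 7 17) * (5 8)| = |(0 1 2 6 9 15 3 8 5 14 10 12 11 16)(7 17)| = 14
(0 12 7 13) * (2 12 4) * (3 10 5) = (0 4 2 12 7 13)(3 10 5) = [4, 1, 12, 10, 2, 3, 6, 13, 8, 9, 5, 11, 7, 0]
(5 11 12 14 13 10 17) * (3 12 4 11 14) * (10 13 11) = (3 12)(4 10 17 5 14 11) = [0, 1, 2, 12, 10, 14, 6, 7, 8, 9, 17, 4, 3, 13, 11, 15, 16, 5]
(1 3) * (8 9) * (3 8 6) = (1 8 9 6 3) = [0, 8, 2, 1, 4, 5, 3, 7, 9, 6]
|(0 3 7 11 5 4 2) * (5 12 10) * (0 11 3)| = |(2 11 12 10 5 4)(3 7)| = 6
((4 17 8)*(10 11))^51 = (17)(10 11) = [0, 1, 2, 3, 4, 5, 6, 7, 8, 9, 11, 10, 12, 13, 14, 15, 16, 17]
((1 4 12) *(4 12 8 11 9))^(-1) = (1 12)(4 9 11 8) = [0, 12, 2, 3, 9, 5, 6, 7, 4, 11, 10, 8, 1]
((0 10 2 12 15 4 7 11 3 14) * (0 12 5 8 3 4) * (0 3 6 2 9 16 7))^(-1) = (0 4 11 7 16 9 10)(2 6 8 5)(3 15 12 14) = [4, 1, 6, 15, 11, 2, 8, 16, 5, 10, 0, 7, 14, 13, 3, 12, 9]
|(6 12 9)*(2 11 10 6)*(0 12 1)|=|(0 12 9 2 11 10 6 1)|=8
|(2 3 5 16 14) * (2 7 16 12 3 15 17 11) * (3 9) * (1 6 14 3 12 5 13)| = |(1 6 14 7 16 3 13)(2 15 17 11)(9 12)| = 28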